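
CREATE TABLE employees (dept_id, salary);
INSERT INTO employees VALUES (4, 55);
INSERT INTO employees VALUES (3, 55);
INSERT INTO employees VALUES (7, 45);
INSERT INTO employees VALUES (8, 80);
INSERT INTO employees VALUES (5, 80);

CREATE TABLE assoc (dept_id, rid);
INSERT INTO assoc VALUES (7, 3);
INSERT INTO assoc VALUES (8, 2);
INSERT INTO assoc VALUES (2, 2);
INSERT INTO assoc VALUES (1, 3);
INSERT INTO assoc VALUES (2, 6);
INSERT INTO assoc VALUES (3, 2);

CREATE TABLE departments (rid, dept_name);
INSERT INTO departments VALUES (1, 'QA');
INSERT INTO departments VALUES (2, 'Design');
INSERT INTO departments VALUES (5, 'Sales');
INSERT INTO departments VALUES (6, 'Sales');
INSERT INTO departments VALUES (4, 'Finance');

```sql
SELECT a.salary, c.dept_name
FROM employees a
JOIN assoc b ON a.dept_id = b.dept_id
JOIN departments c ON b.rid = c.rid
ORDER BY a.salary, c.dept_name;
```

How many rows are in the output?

Step 1 — a INNER JOIN b on dept_id → 3 row(s).
Then INNER JOIN `departments c` on rid: keep only rows whose b.rid appears in c.
Result: 2 row(s).

2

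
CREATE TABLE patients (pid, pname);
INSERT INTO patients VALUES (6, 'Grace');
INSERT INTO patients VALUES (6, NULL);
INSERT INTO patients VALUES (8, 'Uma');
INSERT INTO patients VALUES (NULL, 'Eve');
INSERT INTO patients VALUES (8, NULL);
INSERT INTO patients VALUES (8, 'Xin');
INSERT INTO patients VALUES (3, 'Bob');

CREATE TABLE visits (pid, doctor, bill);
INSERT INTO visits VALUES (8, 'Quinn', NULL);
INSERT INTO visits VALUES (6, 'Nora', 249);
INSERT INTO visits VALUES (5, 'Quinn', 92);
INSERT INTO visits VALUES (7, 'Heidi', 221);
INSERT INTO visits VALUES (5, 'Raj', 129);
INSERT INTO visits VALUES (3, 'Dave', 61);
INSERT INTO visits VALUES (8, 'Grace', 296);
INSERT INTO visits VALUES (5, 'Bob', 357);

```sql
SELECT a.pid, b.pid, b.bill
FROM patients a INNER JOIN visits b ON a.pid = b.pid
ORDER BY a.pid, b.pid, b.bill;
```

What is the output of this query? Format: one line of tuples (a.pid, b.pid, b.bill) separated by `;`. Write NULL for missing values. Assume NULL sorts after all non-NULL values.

(3, 3, 61); (6, 6, 249); (6, 6, 249); (8, 8, 296); (8, 8, 296); (8, 8, 296); (8, 8, NULL); (8, 8, NULL); (8, 8, NULL)

INNER JOIN keeps only pairs where the ON condition holds.
Matching on a.pid = b.pid. A NULL in a compared column never satisfies the condition.
- a[0] pid=6 → 1 match(es) in b → 1 row(s).
- a[1] pid=6 → 1 match(es) in b → 1 row(s).
- a[2] pid=8 → 2 match(es) in b → 2 row(s).
- a[3] pid=NULL → no match; dropped.
- a[4] pid=8 → 2 match(es) in b → 2 row(s).
- a[5] pid=8 → 2 match(es) in b → 2 row(s).
- a[6] pid=3 → 1 match(es) in b → 1 row(s).
After projecting and ordering:
a.pid | b.pid | b.bill
3 | 3 | 61
6 | 6 | 249
6 | 6 | 249
8 | 8 | 296
8 | 8 | 296
8 | 8 | 296
8 | 8 | NULL
8 | 8 | NULL
8 | 8 | NULL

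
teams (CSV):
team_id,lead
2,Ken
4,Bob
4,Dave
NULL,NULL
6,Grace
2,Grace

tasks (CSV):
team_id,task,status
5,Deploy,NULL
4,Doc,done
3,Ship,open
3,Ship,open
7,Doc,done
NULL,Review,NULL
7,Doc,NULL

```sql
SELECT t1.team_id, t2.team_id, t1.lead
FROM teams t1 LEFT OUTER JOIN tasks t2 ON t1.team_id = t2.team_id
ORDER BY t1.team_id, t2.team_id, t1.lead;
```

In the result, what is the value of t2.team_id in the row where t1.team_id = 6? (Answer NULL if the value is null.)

LEFT JOIN keeps every row from `teams`; unmatched rows get NULL for `tasks`'s columns.
Matching on t1.team_id = t2.team_id. A NULL in a compared column never satisfies the condition.
- t1[0] team_id=2 → no match; kept with NULLs on the t2 side.
- t1[1] team_id=4 → 1 match(es) in t2 → 1 row(s).
- t1[2] team_id=4 → 1 match(es) in t2 → 1 row(s).
- t1[3] team_id=NULL → no match; kept with NULLs on the t2 side.
- t1[4] team_id=6 → no match; kept with NULLs on the t2 side.
- t1[5] team_id=2 → no match; kept with NULLs on the t2 side.

NULL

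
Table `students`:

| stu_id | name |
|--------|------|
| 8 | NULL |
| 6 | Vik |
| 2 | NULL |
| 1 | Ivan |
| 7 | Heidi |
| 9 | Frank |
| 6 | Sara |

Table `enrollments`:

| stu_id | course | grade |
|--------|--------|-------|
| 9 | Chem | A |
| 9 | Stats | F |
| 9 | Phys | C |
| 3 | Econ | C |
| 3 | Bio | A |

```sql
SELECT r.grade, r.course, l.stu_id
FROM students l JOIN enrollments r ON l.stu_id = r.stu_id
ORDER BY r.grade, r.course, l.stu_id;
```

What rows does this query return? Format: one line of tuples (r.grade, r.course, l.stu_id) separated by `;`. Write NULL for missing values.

INNER JOIN keeps only pairs where the ON condition holds.
Matching on l.stu_id = r.stu_id.
Matched pairs: 3.

(A, Chem, 9); (C, Phys, 9); (F, Stats, 9)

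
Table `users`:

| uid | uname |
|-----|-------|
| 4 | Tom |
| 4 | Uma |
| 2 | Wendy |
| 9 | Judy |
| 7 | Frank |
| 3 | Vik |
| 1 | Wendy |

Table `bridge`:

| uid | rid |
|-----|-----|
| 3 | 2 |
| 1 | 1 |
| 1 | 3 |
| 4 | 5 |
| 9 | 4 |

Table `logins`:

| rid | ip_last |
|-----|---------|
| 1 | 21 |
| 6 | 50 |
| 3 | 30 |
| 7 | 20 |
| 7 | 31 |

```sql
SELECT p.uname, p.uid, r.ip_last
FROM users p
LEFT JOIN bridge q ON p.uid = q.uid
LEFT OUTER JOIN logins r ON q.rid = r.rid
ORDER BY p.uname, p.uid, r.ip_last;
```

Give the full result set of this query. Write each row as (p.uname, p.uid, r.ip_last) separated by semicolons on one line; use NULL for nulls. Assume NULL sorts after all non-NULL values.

(Frank, 7, NULL); (Judy, 9, NULL); (Tom, 4, NULL); (Uma, 4, NULL); (Vik, 3, NULL); (Wendy, 1, 21); (Wendy, 1, 30); (Wendy, 2, NULL)

Joins associate left-to-right: users LEFT JOIN bridge on uid gives 8 intermediate row(s).
Then LEFT JOIN `logins r` on rid: each of those 8 rows is kept; rows whose q.rid has no match in r get NULL for r's columns.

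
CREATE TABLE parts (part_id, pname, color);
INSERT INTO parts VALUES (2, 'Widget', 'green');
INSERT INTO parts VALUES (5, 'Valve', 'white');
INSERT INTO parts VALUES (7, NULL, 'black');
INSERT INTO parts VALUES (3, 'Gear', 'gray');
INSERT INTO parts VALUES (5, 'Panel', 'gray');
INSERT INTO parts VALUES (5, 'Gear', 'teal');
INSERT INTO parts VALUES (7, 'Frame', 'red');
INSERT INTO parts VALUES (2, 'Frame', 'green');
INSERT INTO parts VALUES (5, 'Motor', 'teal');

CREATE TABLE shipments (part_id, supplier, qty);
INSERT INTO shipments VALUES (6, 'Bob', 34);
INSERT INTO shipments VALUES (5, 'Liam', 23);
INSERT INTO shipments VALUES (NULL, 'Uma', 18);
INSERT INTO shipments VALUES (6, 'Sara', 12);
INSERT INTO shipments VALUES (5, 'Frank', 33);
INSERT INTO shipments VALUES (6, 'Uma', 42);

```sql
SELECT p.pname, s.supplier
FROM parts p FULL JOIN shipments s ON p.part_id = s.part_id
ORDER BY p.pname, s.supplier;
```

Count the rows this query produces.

17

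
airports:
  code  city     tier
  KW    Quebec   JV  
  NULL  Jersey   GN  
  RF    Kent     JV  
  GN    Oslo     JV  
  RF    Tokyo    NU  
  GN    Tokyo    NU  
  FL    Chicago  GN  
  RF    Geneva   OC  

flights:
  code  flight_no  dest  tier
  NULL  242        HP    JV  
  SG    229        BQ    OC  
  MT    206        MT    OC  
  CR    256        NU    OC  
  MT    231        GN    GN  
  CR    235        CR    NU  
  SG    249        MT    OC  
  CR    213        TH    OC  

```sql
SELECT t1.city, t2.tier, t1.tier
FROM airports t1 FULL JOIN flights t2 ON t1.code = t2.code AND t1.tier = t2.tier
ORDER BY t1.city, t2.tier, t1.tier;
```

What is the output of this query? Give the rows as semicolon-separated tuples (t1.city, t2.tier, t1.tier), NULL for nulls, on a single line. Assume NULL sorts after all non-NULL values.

FULL OUTER JOIN keeps every row from both sides; unmatched rows get NULL for the other side's columns.
Matching on t1.code = t2.code AND t1.tier = t2.tier. A NULL in a compared column never satisfies the condition.
- code=KW, tier=JV: no t2 row matches, row kept with t2 columns NULL.
- code=NULL, tier=GN: no t2 row matches, row kept with t2 columns NULL.
- code=RF, tier=JV: no t2 row matches, row kept with t2 columns NULL.
- code=GN, tier=JV: no t2 row matches, row kept with t2 columns NULL.
- code=RF, tier=NU: no t2 row matches, row kept with t2 columns NULL.
- code=GN, tier=NU: no t2 row matches, row kept with t2 columns NULL.
- code=FL, tier=GN: no t2 row matches, row kept with t2 columns NULL.
- code=RF, tier=OC: no t2 row matches, row kept with t2 columns NULL.
- 8 row(s) from t2 found no t1 partner → padded with NULL.

(Chicago, NULL, GN); (Geneva, NULL, OC); (Jersey, NULL, GN); (Kent, NULL, JV); (Oslo, NULL, JV); (Quebec, NULL, JV); (Tokyo, NULL, NU); (Tokyo, NULL, NU); (NULL, GN, NULL); (NULL, JV, NULL); (NULL, NU, NULL); (NULL, OC, NULL); (NULL, OC, NULL); (NULL, OC, NULL); (NULL, OC, NULL); (NULL, OC, NULL)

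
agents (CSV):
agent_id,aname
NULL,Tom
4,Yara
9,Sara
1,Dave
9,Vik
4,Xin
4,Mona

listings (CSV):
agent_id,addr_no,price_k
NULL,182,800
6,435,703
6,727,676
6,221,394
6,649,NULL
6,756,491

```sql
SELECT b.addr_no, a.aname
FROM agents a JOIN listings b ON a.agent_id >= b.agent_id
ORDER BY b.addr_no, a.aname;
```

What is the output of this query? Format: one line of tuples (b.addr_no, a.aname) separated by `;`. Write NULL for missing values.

(221, Sara); (221, Vik); (435, Sara); (435, Vik); (649, Sara); (649, Vik); (727, Sara); (727, Vik); (756, Sara); (756, Vik)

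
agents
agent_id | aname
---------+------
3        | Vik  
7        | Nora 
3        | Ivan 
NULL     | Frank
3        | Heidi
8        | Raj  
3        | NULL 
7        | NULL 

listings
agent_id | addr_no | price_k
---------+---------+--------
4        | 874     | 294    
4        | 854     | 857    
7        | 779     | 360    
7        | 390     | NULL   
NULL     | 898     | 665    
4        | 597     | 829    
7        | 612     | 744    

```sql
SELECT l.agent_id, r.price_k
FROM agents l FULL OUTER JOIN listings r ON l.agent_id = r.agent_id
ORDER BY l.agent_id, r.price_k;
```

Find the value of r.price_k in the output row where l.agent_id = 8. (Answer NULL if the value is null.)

NULL

FULL OUTER JOIN keeps every row from both sides; unmatched rows get NULL for the other side's columns.
Matching on l.agent_id = r.agent_id. A NULL in a compared column never satisfies the condition.
- l (agent_id=3) has no partner → padded with NULL.
- l (agent_id=7) pairs with 3 row(s) of r.
- l (agent_id=3) has no partner → padded with NULL.
- l (agent_id=NULL) has no partner → padded with NULL.
- l (agent_id=3) has no partner → padded with NULL.
- l (agent_id=8) has no partner → padded with NULL.
- l (agent_id=3) has no partner → padded with NULL.
- l (agent_id=7) pairs with 3 row(s) of r.
- 4 r row(s) had no l match → kept, l columns NULL.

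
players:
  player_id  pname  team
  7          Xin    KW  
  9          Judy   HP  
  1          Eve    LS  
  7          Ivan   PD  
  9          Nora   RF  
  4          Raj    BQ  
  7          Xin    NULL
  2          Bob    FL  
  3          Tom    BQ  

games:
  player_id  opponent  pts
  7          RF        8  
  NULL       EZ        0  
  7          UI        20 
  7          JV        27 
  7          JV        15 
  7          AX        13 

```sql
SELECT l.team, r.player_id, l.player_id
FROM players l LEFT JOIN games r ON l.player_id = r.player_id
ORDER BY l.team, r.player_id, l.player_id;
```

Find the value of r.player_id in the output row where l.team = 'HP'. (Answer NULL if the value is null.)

NULL

LEFT JOIN keeps every row from `players`; unmatched rows get NULL for `games`'s columns.
Matching on l.player_id = r.player_id. A NULL in a compared column never satisfies the condition.
- player_id=7: 5 matching r row(s), so 5 row(s) emitted.
- player_id=9: no r row matches, row kept with r columns NULL.
- player_id=1: no r row matches, row kept with r columns NULL.
- player_id=7: 5 matching r row(s), so 5 row(s) emitted.
- player_id=9: no r row matches, row kept with r columns NULL.
- player_id=4: no r row matches, row kept with r columns NULL.
- player_id=7: 5 matching r row(s), so 5 row(s) emitted.
- player_id=2: no r row matches, row kept with r columns NULL.
- player_id=3: no r row matches, row kept with r columns NULL.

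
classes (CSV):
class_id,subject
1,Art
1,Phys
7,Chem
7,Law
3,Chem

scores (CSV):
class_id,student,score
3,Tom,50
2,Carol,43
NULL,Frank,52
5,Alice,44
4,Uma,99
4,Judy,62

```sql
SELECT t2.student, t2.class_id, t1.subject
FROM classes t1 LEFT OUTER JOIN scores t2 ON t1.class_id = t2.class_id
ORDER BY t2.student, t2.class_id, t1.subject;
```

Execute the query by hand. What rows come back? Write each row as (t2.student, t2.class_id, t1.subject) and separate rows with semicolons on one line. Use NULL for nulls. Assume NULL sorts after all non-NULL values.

LEFT JOIN keeps every row from `classes`; unmatched rows get NULL for `scores`'s columns.
Matching on t1.class_id = t2.class_id. A NULL in a compared column never satisfies the condition.
- t1 row (class_id=1): no match → kept, t2 columns NULL.
- t1 row (class_id=1): no match → kept, t2 columns NULL.
- t1 row (class_id=7): no match → kept, t2 columns NULL.
- t1 row (class_id=7): no match → kept, t2 columns NULL.
- t1 row (class_id=3): matches 1 t2 row(s) → 1 output row(s).
After projecting and ordering:
t2.student | t2.class_id | t1.subject
Tom | 3 | Chem
NULL | NULL | Art
NULL | NULL | Chem
NULL | NULL | Law
NULL | NULL | Phys

(Tom, 3, Chem); (NULL, NULL, Art); (NULL, NULL, Chem); (NULL, NULL, Law); (NULL, NULL, Phys)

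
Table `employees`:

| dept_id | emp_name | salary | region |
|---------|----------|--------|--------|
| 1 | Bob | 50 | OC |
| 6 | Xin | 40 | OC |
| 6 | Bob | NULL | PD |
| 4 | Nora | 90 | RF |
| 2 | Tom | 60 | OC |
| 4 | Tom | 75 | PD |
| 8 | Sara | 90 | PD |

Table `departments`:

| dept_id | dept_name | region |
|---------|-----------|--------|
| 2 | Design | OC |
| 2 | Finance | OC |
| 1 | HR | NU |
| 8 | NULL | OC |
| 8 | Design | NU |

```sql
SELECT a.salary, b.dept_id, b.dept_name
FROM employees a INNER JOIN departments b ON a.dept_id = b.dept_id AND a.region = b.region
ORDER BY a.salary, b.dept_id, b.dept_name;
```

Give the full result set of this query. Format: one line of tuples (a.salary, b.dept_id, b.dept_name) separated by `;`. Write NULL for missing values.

(60, 2, Design); (60, 2, Finance)

INNER JOIN keeps only pairs where the ON condition holds.
Matching on a.dept_id = b.dept_id AND a.region = b.region.
- dept_id=1, region=OC: no matching b row, dropped.
- dept_id=6, region=OC: no matching b row, dropped.
- dept_id=6, region=PD: no matching b row, dropped.
- dept_id=4, region=RF: no matching b row, dropped.
- dept_id=2, region=OC: 2 matching b row(s), so 2 row(s) emitted.
- dept_id=4, region=PD: no matching b row, dropped.
- dept_id=8, region=PD: no matching b row, dropped.
After projecting and ordering:
a.salary | b.dept_id | b.dept_name
60 | 2 | Design
60 | 2 | Finance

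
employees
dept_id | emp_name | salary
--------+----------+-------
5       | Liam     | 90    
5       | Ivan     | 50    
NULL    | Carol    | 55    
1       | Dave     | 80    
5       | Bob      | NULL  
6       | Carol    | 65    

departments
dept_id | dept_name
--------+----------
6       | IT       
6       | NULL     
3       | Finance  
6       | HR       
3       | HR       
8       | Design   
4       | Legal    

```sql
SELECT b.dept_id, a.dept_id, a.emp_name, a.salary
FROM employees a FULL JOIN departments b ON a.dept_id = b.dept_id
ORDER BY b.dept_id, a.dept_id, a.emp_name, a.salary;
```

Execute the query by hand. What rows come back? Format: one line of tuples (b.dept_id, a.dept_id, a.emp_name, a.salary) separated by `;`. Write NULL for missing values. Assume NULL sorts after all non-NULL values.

FULL OUTER JOIN keeps every row from both sides; unmatched rows get NULL for the other side's columns.
Matching on a.dept_id = b.dept_id. A NULL in a compared column never satisfies the condition.
- a (dept_id=5) has no partner → padded with NULL.
- a (dept_id=5) has no partner → padded with NULL.
- a (dept_id=NULL) has no partner → padded with NULL.
- a (dept_id=1) has no partner → padded with NULL.
- a (dept_id=5) has no partner → padded with NULL.
- a (dept_id=6) pairs with 3 row(s) of b.
- plus 4 unmatched b row(s), each kept with NULL a columns.

(3, NULL, NULL, NULL); (3, NULL, NULL, NULL); (4, NULL, NULL, NULL); (6, 6, Carol, 65); (6, 6, Carol, 65); (6, 6, Carol, 65); (8, NULL, NULL, NULL); (NULL, 1, Dave, 80); (NULL, 5, Bob, NULL); (NULL, 5, Ivan, 50); (NULL, 5, Liam, 90); (NULL, NULL, Carol, 55)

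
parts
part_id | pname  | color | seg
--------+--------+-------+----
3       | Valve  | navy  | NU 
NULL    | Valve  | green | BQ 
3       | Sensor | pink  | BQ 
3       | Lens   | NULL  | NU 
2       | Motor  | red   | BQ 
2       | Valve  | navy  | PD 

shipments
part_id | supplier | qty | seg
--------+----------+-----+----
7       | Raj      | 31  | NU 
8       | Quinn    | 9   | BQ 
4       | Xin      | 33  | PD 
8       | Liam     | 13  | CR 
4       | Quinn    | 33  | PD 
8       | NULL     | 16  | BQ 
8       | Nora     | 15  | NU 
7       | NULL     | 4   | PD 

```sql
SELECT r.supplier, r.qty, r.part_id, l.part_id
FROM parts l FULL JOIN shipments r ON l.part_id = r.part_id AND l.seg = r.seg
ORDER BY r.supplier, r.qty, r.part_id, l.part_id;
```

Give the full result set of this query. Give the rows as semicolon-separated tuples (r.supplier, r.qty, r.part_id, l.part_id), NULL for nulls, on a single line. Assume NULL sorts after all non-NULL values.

FULL OUTER JOIN keeps every row from both sides; unmatched rows get NULL for the other side's columns.
Matching on l.part_id = r.part_id AND l.seg = r.seg. A NULL in a compared column never satisfies the condition.
Matched pairs: 0; unmatched l rows kept: 6; unmatched r rows kept: 8.

(Liam, 13, 8, NULL); (Nora, 15, 8, NULL); (Quinn, 9, 8, NULL); (Quinn, 33, 4, NULL); (Raj, 31, 7, NULL); (Xin, 33, 4, NULL); (NULL, 4, 7, NULL); (NULL, 16, 8, NULL); (NULL, NULL, NULL, 2); (NULL, NULL, NULL, 2); (NULL, NULL, NULL, 3); (NULL, NULL, NULL, 3); (NULL, NULL, NULL, 3); (NULL, NULL, NULL, NULL)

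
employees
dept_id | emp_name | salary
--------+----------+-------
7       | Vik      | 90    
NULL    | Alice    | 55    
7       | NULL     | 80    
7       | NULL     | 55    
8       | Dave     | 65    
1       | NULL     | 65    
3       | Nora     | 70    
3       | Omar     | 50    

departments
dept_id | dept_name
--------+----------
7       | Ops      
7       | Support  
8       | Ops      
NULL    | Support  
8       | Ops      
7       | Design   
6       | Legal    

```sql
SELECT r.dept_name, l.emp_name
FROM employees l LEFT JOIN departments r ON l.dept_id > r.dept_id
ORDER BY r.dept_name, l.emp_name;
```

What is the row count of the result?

11

LEFT JOIN keeps every row from `employees`; unmatched rows get NULL for `departments`'s columns.
Matching on l.dept_id > r.dept_id. A NULL in a compared column never satisfies the condition.
- dept_id=7: 1 matching r row(s), so 1 row(s) emitted.
- dept_id=NULL: no r row matches, row kept with r columns NULL.
- dept_id=7: 1 matching r row(s), so 1 row(s) emitted.
- dept_id=7: 1 matching r row(s), so 1 row(s) emitted.
- dept_id=8: 4 matching r row(s), so 4 row(s) emitted.
- dept_id=1: no r row matches, row kept with r columns NULL.
- dept_id=3: no r row matches, row kept with r columns NULL.
- dept_id=3: no r row matches, row kept with r columns NULL.
Total: 7 matched + 4 padded = 11 rows.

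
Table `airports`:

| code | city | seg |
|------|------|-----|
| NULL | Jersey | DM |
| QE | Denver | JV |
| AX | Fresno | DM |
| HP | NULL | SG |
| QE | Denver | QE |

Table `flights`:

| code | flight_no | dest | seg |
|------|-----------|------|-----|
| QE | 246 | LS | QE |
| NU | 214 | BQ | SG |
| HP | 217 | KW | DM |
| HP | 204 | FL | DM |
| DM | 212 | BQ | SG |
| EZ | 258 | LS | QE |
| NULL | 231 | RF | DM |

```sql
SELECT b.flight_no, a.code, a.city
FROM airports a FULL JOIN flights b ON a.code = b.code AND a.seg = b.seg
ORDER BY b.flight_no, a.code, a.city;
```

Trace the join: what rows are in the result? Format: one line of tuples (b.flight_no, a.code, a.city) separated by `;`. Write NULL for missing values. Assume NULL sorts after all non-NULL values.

(204, NULL, NULL); (212, NULL, NULL); (214, NULL, NULL); (217, NULL, NULL); (231, NULL, NULL); (246, QE, Denver); (258, NULL, NULL); (NULL, AX, Fresno); (NULL, HP, NULL); (NULL, QE, Denver); (NULL, NULL, Jersey)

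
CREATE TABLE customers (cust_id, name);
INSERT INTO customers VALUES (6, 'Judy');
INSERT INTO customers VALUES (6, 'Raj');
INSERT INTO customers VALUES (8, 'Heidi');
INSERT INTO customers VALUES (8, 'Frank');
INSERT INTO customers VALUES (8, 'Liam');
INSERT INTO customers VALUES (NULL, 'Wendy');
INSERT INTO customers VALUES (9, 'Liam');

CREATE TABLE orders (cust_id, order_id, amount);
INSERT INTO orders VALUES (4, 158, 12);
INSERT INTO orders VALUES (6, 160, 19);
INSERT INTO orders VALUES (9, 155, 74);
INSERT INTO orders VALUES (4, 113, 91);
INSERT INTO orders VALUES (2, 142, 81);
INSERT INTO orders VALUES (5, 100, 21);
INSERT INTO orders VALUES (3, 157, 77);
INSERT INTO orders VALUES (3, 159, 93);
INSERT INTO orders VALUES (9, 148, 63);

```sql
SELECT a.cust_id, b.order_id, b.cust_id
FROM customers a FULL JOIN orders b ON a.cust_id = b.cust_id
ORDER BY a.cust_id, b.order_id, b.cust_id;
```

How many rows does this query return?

FULL OUTER JOIN keeps every row from both sides; unmatched rows get NULL for the other side's columns.
Matching on a.cust_id = b.cust_id. A NULL in a compared column never satisfies the condition.
- cust_id=6: 1 matching b row(s), so 1 row(s) emitted.
- cust_id=6: 1 matching b row(s), so 1 row(s) emitted.
- cust_id=8: no b row matches, row kept with b columns NULL.
- cust_id=8: no b row matches, row kept with b columns NULL.
- cust_id=8: no b row matches, row kept with b columns NULL.
- cust_id=NULL: no b row matches, row kept with b columns NULL.
- cust_id=9: 2 matching b row(s), so 2 row(s) emitted.
- 6 b row(s) had no a match → kept, a columns NULL.
Total: 4 matched + 10 padded = 14 rows.

14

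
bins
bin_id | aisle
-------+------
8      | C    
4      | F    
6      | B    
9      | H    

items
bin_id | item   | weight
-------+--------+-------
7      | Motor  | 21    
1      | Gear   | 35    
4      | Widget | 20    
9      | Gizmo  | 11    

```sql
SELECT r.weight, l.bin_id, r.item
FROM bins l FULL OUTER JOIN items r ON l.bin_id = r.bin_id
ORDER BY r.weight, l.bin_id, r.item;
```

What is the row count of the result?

FULL OUTER JOIN keeps every row from both sides; unmatched rows get NULL for the other side's columns.
Matching on l.bin_id = r.bin_id.
- bin_id=8: no r row matches, row kept with r columns NULL.
- bin_id=4: 1 matching r row(s), so 1 row(s) emitted.
- bin_id=6: no r row matches, row kept with r columns NULL.
- bin_id=9: 1 matching r row(s), so 1 row(s) emitted.
- plus 2 unmatched r row(s), each kept with NULL l columns.
Total: 2 matched + 4 padded = 6 rows.

6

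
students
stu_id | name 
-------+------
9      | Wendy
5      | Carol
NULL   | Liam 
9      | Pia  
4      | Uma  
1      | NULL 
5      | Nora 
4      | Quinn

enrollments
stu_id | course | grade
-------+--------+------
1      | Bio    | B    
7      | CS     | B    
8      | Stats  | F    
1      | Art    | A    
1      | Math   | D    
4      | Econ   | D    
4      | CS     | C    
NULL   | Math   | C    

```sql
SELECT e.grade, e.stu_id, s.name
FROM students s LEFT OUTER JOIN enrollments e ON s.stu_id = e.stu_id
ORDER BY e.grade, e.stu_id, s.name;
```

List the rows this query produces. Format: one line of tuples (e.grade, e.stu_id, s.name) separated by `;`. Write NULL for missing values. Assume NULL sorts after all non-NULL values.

(A, 1, NULL); (B, 1, NULL); (C, 4, Quinn); (C, 4, Uma); (D, 1, NULL); (D, 4, Quinn); (D, 4, Uma); (NULL, NULL, Carol); (NULL, NULL, Liam); (NULL, NULL, Nora); (NULL, NULL, Pia); (NULL, NULL, Wendy)

LEFT JOIN keeps every row from `students`; unmatched rows get NULL for `enrollments`'s columns.
Matching on s.stu_id = e.stu_id. A NULL in a compared column never satisfies the condition.
Matched pairs: 7; unmatched s rows kept: 5.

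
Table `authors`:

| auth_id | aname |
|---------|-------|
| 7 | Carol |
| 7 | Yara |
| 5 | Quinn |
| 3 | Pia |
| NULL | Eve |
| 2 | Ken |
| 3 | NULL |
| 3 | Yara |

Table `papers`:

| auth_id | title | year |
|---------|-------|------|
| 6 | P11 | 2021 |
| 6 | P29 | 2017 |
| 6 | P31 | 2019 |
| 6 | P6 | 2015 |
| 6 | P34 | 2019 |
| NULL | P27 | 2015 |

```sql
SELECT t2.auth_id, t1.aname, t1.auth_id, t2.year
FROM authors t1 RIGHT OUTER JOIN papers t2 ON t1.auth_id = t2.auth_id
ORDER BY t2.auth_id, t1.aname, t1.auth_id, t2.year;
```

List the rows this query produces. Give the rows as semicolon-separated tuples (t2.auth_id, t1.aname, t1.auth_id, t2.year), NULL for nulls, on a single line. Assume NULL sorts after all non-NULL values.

RIGHT JOIN keeps every row from `papers`; unmatched rows get NULL for `authors`'s columns.
Matching on t1.auth_id = t2.auth_id. A NULL in a compared column never satisfies the condition.
Matched pairs: 0; unmatched t2 rows kept: 6.

(6, NULL, NULL, 2015); (6, NULL, NULL, 2017); (6, NULL, NULL, 2019); (6, NULL, NULL, 2019); (6, NULL, NULL, 2021); (NULL, NULL, NULL, 2015)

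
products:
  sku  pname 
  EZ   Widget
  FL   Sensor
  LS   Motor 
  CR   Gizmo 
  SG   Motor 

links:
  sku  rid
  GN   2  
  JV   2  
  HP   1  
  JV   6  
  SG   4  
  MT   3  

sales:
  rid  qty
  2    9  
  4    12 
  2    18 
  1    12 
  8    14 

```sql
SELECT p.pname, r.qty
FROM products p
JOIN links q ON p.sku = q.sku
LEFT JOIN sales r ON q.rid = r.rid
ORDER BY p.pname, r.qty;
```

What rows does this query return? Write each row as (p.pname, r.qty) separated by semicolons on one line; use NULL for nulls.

(Motor, 12)

Joins associate left-to-right: products INNER JOIN links on sku gives 1 intermediate row(s).
Then LEFT JOIN `sales r` on rid: each of those 1 rows is kept; rows whose q.rid has no match in r get NULL for r's columns.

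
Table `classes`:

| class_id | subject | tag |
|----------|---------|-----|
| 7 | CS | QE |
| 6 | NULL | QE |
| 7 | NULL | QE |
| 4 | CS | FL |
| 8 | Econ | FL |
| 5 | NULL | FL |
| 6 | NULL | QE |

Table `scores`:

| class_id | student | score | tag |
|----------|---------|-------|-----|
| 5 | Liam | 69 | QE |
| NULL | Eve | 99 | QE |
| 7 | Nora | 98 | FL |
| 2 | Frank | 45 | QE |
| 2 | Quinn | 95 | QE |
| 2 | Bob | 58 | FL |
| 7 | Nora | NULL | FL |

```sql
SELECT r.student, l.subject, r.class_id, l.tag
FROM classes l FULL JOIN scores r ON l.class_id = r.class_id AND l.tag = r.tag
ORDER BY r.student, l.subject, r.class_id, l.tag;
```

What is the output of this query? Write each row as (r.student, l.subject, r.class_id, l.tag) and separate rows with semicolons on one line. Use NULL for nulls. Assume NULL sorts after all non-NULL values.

(Bob, NULL, 2, NULL); (Eve, NULL, NULL, NULL); (Frank, NULL, 2, NULL); (Liam, NULL, 5, NULL); (Nora, NULL, 7, NULL); (Nora, NULL, 7, NULL); (Quinn, NULL, 2, NULL); (NULL, CS, NULL, FL); (NULL, CS, NULL, QE); (NULL, Econ, NULL, FL); (NULL, NULL, NULL, FL); (NULL, NULL, NULL, QE); (NULL, NULL, NULL, QE); (NULL, NULL, NULL, QE)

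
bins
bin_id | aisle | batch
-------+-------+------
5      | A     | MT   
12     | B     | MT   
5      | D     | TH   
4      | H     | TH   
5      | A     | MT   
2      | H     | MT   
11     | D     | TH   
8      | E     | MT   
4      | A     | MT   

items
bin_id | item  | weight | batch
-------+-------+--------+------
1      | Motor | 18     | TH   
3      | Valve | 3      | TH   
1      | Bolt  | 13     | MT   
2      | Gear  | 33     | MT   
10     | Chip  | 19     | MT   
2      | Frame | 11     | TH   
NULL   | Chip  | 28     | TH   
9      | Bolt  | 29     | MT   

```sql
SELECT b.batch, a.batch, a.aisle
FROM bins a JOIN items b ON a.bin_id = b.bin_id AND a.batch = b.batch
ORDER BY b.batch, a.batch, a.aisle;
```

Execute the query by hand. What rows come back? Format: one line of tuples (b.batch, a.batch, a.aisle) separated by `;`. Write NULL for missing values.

(MT, MT, H)

INNER JOIN keeps only pairs where the ON condition holds.
Matching on a.bin_id = b.bin_id AND a.batch = b.batch. A NULL in a compared column never satisfies the condition.
- a[0] bin_id=5, batch=MT → no match; dropped.
- a[1] bin_id=12, batch=MT → no match; dropped.
- a[2] bin_id=5, batch=TH → no match; dropped.
- a[3] bin_id=4, batch=TH → no match; dropped.
- a[4] bin_id=5, batch=MT → no match; dropped.
- a[5] bin_id=2, batch=MT → 1 match(es) in b → 1 row(s).
- a[6] bin_id=11, batch=TH → no match; dropped.
- a[7] bin_id=8, batch=MT → no match; dropped.
- a[8] bin_id=4, batch=MT → no match; dropped.
After projecting and ordering:
b.batch | a.batch | a.aisle
MT | MT | H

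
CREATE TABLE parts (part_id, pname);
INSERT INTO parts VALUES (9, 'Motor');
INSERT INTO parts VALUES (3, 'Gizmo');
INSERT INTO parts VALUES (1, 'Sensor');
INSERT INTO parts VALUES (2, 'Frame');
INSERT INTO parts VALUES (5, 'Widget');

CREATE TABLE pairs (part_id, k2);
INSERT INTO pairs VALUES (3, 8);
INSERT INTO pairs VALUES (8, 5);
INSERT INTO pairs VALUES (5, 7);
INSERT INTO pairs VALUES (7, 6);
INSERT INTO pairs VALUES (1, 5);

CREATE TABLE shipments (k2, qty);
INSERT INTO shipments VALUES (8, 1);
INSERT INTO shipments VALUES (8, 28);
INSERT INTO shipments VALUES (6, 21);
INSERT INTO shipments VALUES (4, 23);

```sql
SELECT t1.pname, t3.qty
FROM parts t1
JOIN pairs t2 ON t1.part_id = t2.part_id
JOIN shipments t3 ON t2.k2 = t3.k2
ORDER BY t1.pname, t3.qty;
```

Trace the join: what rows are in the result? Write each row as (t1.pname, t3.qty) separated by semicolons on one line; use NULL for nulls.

(Gizmo, 1); (Gizmo, 28)

Step 1 — t1 INNER JOIN t2 on part_id → 3 row(s).
Then INNER JOIN `shipments t3` on k2: keep only rows whose t2.k2 appears in t3.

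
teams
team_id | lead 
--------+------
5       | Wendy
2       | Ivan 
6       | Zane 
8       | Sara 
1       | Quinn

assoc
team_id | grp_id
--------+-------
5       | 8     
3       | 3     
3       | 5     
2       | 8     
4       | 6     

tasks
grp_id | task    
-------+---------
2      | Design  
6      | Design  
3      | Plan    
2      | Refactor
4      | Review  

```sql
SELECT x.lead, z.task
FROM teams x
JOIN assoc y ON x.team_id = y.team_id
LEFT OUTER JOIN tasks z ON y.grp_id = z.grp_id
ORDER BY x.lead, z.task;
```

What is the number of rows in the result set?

Joins associate left-to-right: teams INNER JOIN assoc on team_id gives 2 intermediate row(s).
Then LEFT JOIN `tasks z` on grp_id: each of those 2 rows is kept; rows whose y.grp_id has no match in z get NULL for z's columns.
Result: 2 row(s).

2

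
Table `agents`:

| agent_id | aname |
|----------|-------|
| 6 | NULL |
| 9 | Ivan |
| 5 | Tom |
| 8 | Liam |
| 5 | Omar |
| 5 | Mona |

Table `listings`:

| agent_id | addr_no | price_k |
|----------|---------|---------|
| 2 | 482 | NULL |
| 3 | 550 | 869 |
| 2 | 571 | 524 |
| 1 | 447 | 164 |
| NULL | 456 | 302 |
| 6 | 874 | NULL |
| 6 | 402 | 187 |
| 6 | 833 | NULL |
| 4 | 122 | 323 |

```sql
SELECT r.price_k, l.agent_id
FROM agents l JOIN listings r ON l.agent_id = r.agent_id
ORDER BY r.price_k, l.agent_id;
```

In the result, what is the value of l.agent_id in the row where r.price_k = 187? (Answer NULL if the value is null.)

INNER JOIN keeps only pairs where the ON condition holds.
Matching on l.agent_id = r.agent_id. A NULL in a compared column never satisfies the condition.
- l (agent_id=6) pairs with 3 row(s) of r.
- l (agent_id=9) has no partner → excluded.
- l (agent_id=5) has no partner → excluded.
- l (agent_id=8) has no partner → excluded.
- l (agent_id=5) has no partner → excluded.
- l (agent_id=5) has no partner → excluded.

6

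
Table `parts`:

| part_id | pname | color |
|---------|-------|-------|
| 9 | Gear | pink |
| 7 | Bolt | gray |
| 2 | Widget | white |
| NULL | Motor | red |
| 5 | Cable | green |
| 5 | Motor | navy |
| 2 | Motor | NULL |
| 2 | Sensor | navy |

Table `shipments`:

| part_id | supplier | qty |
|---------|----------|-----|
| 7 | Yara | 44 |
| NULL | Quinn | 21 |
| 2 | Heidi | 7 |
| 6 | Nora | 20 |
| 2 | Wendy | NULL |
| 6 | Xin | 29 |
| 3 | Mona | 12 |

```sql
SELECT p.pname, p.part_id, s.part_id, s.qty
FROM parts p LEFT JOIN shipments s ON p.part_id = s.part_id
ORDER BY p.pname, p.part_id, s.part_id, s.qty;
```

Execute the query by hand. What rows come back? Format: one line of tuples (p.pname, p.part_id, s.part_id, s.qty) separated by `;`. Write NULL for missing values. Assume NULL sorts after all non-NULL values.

(Bolt, 7, 7, 44); (Cable, 5, NULL, NULL); (Gear, 9, NULL, NULL); (Motor, 2, 2, 7); (Motor, 2, 2, NULL); (Motor, 5, NULL, NULL); (Motor, NULL, NULL, NULL); (Sensor, 2, 2, 7); (Sensor, 2, 2, NULL); (Widget, 2, 2, 7); (Widget, 2, 2, NULL)

LEFT JOIN keeps every row from `parts`; unmatched rows get NULL for `shipments`'s columns.
Matching on p.part_id = s.part_id. A NULL in a compared column never satisfies the condition.
- p row (part_id=9): no match → kept, s columns NULL.
- p row (part_id=7): matches 1 s row(s) → 1 output row(s).
- p row (part_id=2): matches 2 s row(s) → 2 output row(s).
- p row (part_id=NULL): no match → kept, s columns NULL.
- p row (part_id=5): no match → kept, s columns NULL.
- p row (part_id=5): no match → kept, s columns NULL.
- p row (part_id=2): matches 2 s row(s) → 2 output row(s).
- p row (part_id=2): matches 2 s row(s) → 2 output row(s).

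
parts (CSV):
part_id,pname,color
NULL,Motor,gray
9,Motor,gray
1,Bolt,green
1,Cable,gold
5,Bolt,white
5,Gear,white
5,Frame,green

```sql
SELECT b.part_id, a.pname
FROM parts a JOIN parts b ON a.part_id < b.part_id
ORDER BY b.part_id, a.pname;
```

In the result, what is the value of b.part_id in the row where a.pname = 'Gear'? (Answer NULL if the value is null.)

9

INNER JOIN keeps only pairs where the ON condition holds.
Matching on a.part_id < b.part_id. A NULL in a compared column never satisfies the condition.
Matched pairs: 11.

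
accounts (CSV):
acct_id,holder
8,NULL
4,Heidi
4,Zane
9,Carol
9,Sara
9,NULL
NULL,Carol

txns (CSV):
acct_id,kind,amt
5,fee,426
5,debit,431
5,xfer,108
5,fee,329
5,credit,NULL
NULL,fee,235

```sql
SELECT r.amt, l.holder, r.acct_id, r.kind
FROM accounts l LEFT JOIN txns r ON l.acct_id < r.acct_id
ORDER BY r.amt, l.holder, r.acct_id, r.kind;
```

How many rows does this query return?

15

LEFT JOIN keeps every row from `accounts`; unmatched rows get NULL for `txns`'s columns.
Matching on l.acct_id < r.acct_id. A NULL in a compared column never satisfies the condition.
Matched pairs: 10; unmatched l rows kept: 5.
Total: 10 matched + 5 padded = 15 rows.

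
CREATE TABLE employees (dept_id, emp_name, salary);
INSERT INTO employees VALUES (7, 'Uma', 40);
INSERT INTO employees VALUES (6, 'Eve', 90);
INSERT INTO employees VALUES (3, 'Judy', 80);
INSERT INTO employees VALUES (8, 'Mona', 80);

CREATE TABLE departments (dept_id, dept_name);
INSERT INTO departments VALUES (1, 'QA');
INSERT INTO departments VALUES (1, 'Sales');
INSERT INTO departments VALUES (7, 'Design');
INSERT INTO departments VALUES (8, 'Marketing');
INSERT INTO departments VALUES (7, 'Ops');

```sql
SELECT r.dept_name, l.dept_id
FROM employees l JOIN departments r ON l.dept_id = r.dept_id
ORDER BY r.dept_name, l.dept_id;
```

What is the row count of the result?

INNER JOIN keeps only pairs where the ON condition holds.
Matching on l.dept_id = r.dept_id.
Matched pairs: 3.
Total: 3 rows.

3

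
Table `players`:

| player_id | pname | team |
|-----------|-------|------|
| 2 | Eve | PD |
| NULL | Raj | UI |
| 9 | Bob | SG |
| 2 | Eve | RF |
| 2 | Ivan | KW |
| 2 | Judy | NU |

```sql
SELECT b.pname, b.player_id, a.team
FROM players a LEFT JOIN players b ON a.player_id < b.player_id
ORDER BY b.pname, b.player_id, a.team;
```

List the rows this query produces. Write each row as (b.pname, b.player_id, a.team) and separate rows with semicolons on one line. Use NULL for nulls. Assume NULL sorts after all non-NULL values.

(Bob, 9, KW); (Bob, 9, NU); (Bob, 9, PD); (Bob, 9, RF); (NULL, NULL, SG); (NULL, NULL, UI)

LEFT JOIN keeps every row from `players a`; unmatched rows get NULL for `players b`'s columns.
Matching on a.player_id < b.player_id. A NULL in a compared column never satisfies the condition.
- player_id=2: 1 matching b row(s), so 1 row(s) emitted.
- player_id=NULL: no b row matches, row kept with b columns NULL.
- player_id=9: no b row matches, row kept with b columns NULL.
- player_id=2: 1 matching b row(s), so 1 row(s) emitted.
- player_id=2: 1 matching b row(s), so 1 row(s) emitted.
- player_id=2: 1 matching b row(s), so 1 row(s) emitted.
After projecting and ordering:
b.pname | b.player_id | a.team
Bob | 9 | KW
Bob | 9 | NU
Bob | 9 | PD
Bob | 9 | RF
NULL | NULL | SG
NULL | NULL | UI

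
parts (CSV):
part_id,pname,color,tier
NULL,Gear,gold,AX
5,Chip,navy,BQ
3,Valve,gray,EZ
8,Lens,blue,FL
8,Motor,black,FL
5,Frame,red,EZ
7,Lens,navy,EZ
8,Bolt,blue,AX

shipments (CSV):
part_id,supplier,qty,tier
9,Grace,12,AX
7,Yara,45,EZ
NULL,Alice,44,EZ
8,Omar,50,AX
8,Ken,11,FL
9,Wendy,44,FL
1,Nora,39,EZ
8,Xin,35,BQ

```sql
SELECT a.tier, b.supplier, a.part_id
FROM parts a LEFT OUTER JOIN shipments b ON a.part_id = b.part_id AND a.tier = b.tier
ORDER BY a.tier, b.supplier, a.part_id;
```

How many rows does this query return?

LEFT JOIN keeps every row from `parts`; unmatched rows get NULL for `shipments`'s columns.
Matching on a.part_id = b.part_id AND a.tier = b.tier. A NULL in a compared column never satisfies the condition.
Matched pairs: 4; unmatched a rows kept: 4.
Total: 4 matched + 4 padded = 8 rows.

8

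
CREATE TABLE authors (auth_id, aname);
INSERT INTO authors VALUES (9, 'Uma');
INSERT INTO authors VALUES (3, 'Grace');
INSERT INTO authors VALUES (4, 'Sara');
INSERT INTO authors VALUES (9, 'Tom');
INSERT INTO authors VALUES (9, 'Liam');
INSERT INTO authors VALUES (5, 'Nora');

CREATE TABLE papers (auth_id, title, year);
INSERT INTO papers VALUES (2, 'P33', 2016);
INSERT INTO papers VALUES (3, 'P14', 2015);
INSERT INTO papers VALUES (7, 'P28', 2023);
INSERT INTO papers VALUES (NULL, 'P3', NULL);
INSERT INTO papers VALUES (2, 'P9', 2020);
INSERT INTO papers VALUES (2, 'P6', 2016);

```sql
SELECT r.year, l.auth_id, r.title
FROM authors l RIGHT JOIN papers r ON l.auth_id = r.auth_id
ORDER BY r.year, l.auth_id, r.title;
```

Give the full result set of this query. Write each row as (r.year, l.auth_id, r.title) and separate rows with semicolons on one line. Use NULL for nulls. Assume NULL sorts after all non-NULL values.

RIGHT JOIN keeps every row from `papers`; unmatched rows get NULL for `authors`'s columns.
Matching on l.auth_id = r.auth_id. A NULL in a compared column never satisfies the condition.
- l[0] auth_id=9 → no match.
- l[1] auth_id=3 → 1 match(es) in r → 1 row(s).
- l[2] auth_id=4 → no match.
- l[3] auth_id=9 → no match.
- l[4] auth_id=9 → no match.
- l[5] auth_id=5 → no match.
- 5 row(s) from r found no l partner → padded with NULL.
After projecting and ordering:
r.year | l.auth_id | r.title
2015 | 3 | P14
2016 | NULL | P33
2016 | NULL | P6
2020 | NULL | P9
2023 | NULL | P28
NULL | NULL | P3

(2015, 3, P14); (2016, NULL, P33); (2016, NULL, P6); (2020, NULL, P9); (2023, NULL, P28); (NULL, NULL, P3)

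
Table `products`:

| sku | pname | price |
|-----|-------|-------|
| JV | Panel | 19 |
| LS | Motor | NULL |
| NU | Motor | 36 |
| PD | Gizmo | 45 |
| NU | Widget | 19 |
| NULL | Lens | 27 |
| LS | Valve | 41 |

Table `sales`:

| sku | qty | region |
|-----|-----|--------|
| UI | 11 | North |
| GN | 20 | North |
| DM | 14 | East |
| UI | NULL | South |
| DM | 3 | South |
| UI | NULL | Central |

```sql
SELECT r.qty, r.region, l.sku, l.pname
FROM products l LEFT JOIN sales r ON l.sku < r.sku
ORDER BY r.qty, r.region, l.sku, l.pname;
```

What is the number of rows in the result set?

LEFT JOIN keeps every row from `products`; unmatched rows get NULL for `sales`'s columns.
Matching on l.sku < r.sku. A NULL in a compared column never satisfies the condition.
- l row (sku=JV): matches 3 r row(s) → 3 output row(s).
- l row (sku=LS): matches 3 r row(s) → 3 output row(s).
- l row (sku=NU): matches 3 r row(s) → 3 output row(s).
- l row (sku=PD): matches 3 r row(s) → 3 output row(s).
- l row (sku=NU): matches 3 r row(s) → 3 output row(s).
- l row (sku=NULL): no match → kept, r columns NULL.
- l row (sku=LS): matches 3 r row(s) → 3 output row(s).
Total: 18 matched + 1 padded = 19 rows.

19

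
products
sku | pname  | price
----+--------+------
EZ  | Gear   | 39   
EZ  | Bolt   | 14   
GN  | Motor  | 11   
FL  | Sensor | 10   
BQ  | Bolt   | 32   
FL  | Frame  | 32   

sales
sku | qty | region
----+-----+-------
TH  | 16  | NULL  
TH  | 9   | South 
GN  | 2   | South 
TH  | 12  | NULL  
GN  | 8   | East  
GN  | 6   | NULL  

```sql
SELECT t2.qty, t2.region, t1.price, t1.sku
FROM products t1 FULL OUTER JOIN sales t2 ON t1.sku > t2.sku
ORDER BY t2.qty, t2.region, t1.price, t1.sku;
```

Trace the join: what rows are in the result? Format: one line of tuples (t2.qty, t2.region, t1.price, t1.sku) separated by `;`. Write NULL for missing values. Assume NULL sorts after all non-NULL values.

FULL OUTER JOIN keeps every row from both sides; unmatched rows get NULL for the other side's columns.
Matching on t1.sku > t2.sku.
- t1 (sku=EZ) has no partner → padded with NULL.
- t1 (sku=EZ) has no partner → padded with NULL.
- t1 (sku=GN) has no partner → padded with NULL.
- t1 (sku=FL) has no partner → padded with NULL.
- t1 (sku=BQ) has no partner → padded with NULL.
- t1 (sku=FL) has no partner → padded with NULL.
- 6 row(s) from t2 found no t1 partner → padded with NULL.

(2, South, NULL, NULL); (6, NULL, NULL, NULL); (8, East, NULL, NULL); (9, South, NULL, NULL); (12, NULL, NULL, NULL); (16, NULL, NULL, NULL); (NULL, NULL, 10, FL); (NULL, NULL, 11, GN); (NULL, NULL, 14, EZ); (NULL, NULL, 32, BQ); (NULL, NULL, 32, FL); (NULL, NULL, 39, EZ)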